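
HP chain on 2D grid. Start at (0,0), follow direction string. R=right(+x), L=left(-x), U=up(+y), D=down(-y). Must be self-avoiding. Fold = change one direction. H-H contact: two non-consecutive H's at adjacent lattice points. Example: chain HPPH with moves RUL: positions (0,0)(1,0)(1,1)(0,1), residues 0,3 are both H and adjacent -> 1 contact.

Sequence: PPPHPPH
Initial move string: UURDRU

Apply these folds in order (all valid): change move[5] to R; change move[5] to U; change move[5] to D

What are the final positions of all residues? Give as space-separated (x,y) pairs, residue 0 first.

Initial moves: UURDRU
Fold: move[5]->R => UURDRR (positions: [(0, 0), (0, 1), (0, 2), (1, 2), (1, 1), (2, 1), (3, 1)])
Fold: move[5]->U => UURDRU (positions: [(0, 0), (0, 1), (0, 2), (1, 2), (1, 1), (2, 1), (2, 2)])
Fold: move[5]->D => UURDRD (positions: [(0, 0), (0, 1), (0, 2), (1, 2), (1, 1), (2, 1), (2, 0)])

Answer: (0,0) (0,1) (0,2) (1,2) (1,1) (2,1) (2,0)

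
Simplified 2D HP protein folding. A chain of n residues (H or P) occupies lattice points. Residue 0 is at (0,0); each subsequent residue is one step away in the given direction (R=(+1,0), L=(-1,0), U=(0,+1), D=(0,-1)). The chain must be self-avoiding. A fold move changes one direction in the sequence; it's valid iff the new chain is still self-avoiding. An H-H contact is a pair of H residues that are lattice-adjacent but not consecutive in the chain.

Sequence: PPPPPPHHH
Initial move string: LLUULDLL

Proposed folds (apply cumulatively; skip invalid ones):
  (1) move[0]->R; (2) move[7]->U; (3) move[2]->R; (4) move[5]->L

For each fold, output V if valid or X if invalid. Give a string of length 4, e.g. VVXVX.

Initial: LLUULDLL -> [(0, 0), (-1, 0), (-2, 0), (-2, 1), (-2, 2), (-3, 2), (-3, 1), (-4, 1), (-5, 1)]
Fold 1: move[0]->R => RLUULDLL INVALID (collision), skipped
Fold 2: move[7]->U => LLUULDLU VALID
Fold 3: move[2]->R => LLRULDLU INVALID (collision), skipped
Fold 4: move[5]->L => LLUULLLU VALID

Answer: XVXV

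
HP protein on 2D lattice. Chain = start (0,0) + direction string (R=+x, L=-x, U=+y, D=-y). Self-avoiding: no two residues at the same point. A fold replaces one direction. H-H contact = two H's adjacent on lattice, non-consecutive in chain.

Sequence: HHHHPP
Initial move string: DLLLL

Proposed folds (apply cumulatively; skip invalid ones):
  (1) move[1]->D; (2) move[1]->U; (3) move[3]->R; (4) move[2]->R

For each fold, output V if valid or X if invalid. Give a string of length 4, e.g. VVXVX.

Answer: VXXX

Derivation:
Initial: DLLLL -> [(0, 0), (0, -1), (-1, -1), (-2, -1), (-3, -1), (-4, -1)]
Fold 1: move[1]->D => DDLLL VALID
Fold 2: move[1]->U => DULLL INVALID (collision), skipped
Fold 3: move[3]->R => DDLRL INVALID (collision), skipped
Fold 4: move[2]->R => DDRLL INVALID (collision), skipped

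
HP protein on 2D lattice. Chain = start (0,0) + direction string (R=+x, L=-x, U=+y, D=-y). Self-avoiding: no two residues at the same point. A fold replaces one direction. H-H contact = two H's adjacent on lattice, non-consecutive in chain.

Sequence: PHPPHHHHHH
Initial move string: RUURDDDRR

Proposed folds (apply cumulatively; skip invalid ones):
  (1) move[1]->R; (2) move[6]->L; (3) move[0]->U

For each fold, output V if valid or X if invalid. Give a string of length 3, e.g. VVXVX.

Answer: VXV

Derivation:
Initial: RUURDDDRR -> [(0, 0), (1, 0), (1, 1), (1, 2), (2, 2), (2, 1), (2, 0), (2, -1), (3, -1), (4, -1)]
Fold 1: move[1]->R => RRURDDDRR VALID
Fold 2: move[6]->L => RRURDDLRR INVALID (collision), skipped
Fold 3: move[0]->U => URURDDDRR VALID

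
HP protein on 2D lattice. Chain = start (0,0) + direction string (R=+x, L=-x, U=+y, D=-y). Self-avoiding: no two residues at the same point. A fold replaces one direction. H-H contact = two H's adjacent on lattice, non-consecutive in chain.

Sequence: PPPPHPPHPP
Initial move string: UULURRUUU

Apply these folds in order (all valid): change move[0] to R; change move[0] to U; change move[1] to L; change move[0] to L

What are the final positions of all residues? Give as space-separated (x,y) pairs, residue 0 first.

Initial moves: UULURRUUU
Fold: move[0]->R => RULURRUUU (positions: [(0, 0), (1, 0), (1, 1), (0, 1), (0, 2), (1, 2), (2, 2), (2, 3), (2, 4), (2, 5)])
Fold: move[0]->U => UULURRUUU (positions: [(0, 0), (0, 1), (0, 2), (-1, 2), (-1, 3), (0, 3), (1, 3), (1, 4), (1, 5), (1, 6)])
Fold: move[1]->L => ULLURRUUU (positions: [(0, 0), (0, 1), (-1, 1), (-2, 1), (-2, 2), (-1, 2), (0, 2), (0, 3), (0, 4), (0, 5)])
Fold: move[0]->L => LLLURRUUU (positions: [(0, 0), (-1, 0), (-2, 0), (-3, 0), (-3, 1), (-2, 1), (-1, 1), (-1, 2), (-1, 3), (-1, 4)])

Answer: (0,0) (-1,0) (-2,0) (-3,0) (-3,1) (-2,1) (-1,1) (-1,2) (-1,3) (-1,4)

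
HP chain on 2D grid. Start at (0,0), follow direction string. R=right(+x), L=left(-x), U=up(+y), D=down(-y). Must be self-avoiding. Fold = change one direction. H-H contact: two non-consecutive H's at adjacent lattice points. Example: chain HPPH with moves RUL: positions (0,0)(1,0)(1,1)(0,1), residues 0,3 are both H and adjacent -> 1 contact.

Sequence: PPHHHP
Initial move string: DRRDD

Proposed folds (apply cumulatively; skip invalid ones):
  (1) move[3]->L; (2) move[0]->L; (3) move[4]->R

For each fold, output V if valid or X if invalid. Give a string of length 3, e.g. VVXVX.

Initial: DRRDD -> [(0, 0), (0, -1), (1, -1), (2, -1), (2, -2), (2, -3)]
Fold 1: move[3]->L => DRRLD INVALID (collision), skipped
Fold 2: move[0]->L => LRRDD INVALID (collision), skipped
Fold 3: move[4]->R => DRRDR VALID

Answer: XXV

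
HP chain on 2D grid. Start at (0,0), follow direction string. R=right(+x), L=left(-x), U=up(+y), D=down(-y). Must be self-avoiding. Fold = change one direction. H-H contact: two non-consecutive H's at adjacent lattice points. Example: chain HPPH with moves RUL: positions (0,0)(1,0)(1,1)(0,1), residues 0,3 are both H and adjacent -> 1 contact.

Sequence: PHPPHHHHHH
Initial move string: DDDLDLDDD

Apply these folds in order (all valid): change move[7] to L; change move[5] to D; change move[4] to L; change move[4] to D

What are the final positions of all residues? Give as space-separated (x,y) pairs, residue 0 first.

Initial moves: DDDLDLDDD
Fold: move[7]->L => DDDLDLDLD (positions: [(0, 0), (0, -1), (0, -2), (0, -3), (-1, -3), (-1, -4), (-2, -4), (-2, -5), (-3, -5), (-3, -6)])
Fold: move[5]->D => DDDLDDDLD (positions: [(0, 0), (0, -1), (0, -2), (0, -3), (-1, -3), (-1, -4), (-1, -5), (-1, -6), (-2, -6), (-2, -7)])
Fold: move[4]->L => DDDLLDDLD (positions: [(0, 0), (0, -1), (0, -2), (0, -3), (-1, -3), (-2, -3), (-2, -4), (-2, -5), (-3, -5), (-3, -6)])
Fold: move[4]->D => DDDLDDDLD (positions: [(0, 0), (0, -1), (0, -2), (0, -3), (-1, -3), (-1, -4), (-1, -5), (-1, -6), (-2, -6), (-2, -7)])

Answer: (0,0) (0,-1) (0,-2) (0,-3) (-1,-3) (-1,-4) (-1,-5) (-1,-6) (-2,-6) (-2,-7)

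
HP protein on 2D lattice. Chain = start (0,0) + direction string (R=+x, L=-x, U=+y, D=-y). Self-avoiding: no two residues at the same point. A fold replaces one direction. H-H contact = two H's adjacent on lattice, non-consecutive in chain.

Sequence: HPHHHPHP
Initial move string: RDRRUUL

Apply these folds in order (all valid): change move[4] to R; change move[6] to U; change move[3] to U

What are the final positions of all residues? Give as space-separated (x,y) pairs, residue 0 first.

Answer: (0,0) (1,0) (1,-1) (2,-1) (2,0) (3,0) (3,1) (3,2)

Derivation:
Initial moves: RDRRUUL
Fold: move[4]->R => RDRRRUL (positions: [(0, 0), (1, 0), (1, -1), (2, -1), (3, -1), (4, -1), (4, 0), (3, 0)])
Fold: move[6]->U => RDRRRUU (positions: [(0, 0), (1, 0), (1, -1), (2, -1), (3, -1), (4, -1), (4, 0), (4, 1)])
Fold: move[3]->U => RDRURUU (positions: [(0, 0), (1, 0), (1, -1), (2, -1), (2, 0), (3, 0), (3, 1), (3, 2)])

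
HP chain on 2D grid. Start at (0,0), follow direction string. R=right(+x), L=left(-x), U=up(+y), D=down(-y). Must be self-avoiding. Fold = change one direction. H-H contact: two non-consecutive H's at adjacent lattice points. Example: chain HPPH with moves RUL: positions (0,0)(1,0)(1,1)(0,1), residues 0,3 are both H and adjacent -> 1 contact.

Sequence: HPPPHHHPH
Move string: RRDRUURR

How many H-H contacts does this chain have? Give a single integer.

Answer: 0

Derivation:
Positions: [(0, 0), (1, 0), (2, 0), (2, -1), (3, -1), (3, 0), (3, 1), (4, 1), (5, 1)]
No H-H contacts found.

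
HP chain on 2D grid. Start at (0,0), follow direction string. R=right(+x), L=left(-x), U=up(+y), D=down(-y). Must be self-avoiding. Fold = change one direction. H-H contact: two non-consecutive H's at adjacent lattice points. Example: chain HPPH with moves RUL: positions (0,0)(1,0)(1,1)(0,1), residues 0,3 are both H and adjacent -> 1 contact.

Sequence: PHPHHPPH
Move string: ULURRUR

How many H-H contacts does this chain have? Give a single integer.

Positions: [(0, 0), (0, 1), (-1, 1), (-1, 2), (0, 2), (1, 2), (1, 3), (2, 3)]
H-H contact: residue 1 @(0,1) - residue 4 @(0, 2)

Answer: 1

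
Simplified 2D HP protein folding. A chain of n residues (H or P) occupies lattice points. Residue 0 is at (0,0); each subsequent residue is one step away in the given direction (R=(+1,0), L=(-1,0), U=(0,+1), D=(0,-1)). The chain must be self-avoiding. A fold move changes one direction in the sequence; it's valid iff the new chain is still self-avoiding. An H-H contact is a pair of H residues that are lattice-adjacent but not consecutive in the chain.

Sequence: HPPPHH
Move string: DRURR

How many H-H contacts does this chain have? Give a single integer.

Answer: 0

Derivation:
Positions: [(0, 0), (0, -1), (1, -1), (1, 0), (2, 0), (3, 0)]
No H-H contacts found.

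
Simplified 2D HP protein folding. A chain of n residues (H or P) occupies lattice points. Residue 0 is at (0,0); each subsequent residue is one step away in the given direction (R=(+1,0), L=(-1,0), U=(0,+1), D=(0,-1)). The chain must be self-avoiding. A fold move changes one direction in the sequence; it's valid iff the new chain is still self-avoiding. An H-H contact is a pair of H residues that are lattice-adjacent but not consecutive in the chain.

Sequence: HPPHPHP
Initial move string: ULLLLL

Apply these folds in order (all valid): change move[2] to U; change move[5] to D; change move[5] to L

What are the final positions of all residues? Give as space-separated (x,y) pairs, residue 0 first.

Answer: (0,0) (0,1) (-1,1) (-1,2) (-2,2) (-3,2) (-4,2)

Derivation:
Initial moves: ULLLLL
Fold: move[2]->U => ULULLL (positions: [(0, 0), (0, 1), (-1, 1), (-1, 2), (-2, 2), (-3, 2), (-4, 2)])
Fold: move[5]->D => ULULLD (positions: [(0, 0), (0, 1), (-1, 1), (-1, 2), (-2, 2), (-3, 2), (-3, 1)])
Fold: move[5]->L => ULULLL (positions: [(0, 0), (0, 1), (-1, 1), (-1, 2), (-2, 2), (-3, 2), (-4, 2)])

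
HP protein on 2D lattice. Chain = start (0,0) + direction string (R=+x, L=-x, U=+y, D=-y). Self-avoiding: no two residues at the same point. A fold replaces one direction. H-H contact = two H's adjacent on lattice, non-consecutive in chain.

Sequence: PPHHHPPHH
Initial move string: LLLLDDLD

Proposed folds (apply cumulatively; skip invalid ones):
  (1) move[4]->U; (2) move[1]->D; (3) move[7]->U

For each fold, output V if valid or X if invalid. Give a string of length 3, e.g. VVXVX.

Answer: XVV

Derivation:
Initial: LLLLDDLD -> [(0, 0), (-1, 0), (-2, 0), (-3, 0), (-4, 0), (-4, -1), (-4, -2), (-5, -2), (-5, -3)]
Fold 1: move[4]->U => LLLLUDLD INVALID (collision), skipped
Fold 2: move[1]->D => LDLLDDLD VALID
Fold 3: move[7]->U => LDLLDDLU VALID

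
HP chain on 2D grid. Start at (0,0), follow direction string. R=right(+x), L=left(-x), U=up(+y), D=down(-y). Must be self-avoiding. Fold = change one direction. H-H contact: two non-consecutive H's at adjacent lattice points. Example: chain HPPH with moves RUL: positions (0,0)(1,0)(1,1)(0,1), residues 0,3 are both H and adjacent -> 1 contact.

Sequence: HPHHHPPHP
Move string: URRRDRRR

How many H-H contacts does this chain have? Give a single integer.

Positions: [(0, 0), (0, 1), (1, 1), (2, 1), (3, 1), (3, 0), (4, 0), (5, 0), (6, 0)]
No H-H contacts found.

Answer: 0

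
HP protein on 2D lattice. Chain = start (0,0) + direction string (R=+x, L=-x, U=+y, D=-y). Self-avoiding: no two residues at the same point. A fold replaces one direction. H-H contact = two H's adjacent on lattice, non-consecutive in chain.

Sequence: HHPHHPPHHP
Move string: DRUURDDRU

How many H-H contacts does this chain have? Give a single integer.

Answer: 1

Derivation:
Positions: [(0, 0), (0, -1), (1, -1), (1, 0), (1, 1), (2, 1), (2, 0), (2, -1), (3, -1), (3, 0)]
H-H contact: residue 0 @(0,0) - residue 3 @(1, 0)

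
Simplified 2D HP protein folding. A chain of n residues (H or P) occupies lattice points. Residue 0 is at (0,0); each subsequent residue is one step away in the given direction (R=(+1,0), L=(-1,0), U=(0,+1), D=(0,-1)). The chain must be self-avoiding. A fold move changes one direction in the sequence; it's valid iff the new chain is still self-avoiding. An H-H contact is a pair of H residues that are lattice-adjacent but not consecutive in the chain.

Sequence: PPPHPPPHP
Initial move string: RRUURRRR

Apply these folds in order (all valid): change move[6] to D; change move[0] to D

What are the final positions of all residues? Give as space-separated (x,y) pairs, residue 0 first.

Answer: (0,0) (0,-1) (1,-1) (1,0) (1,1) (2,1) (3,1) (3,0) (4,0)

Derivation:
Initial moves: RRUURRRR
Fold: move[6]->D => RRUURRDR (positions: [(0, 0), (1, 0), (2, 0), (2, 1), (2, 2), (3, 2), (4, 2), (4, 1), (5, 1)])
Fold: move[0]->D => DRUURRDR (positions: [(0, 0), (0, -1), (1, -1), (1, 0), (1, 1), (2, 1), (3, 1), (3, 0), (4, 0)])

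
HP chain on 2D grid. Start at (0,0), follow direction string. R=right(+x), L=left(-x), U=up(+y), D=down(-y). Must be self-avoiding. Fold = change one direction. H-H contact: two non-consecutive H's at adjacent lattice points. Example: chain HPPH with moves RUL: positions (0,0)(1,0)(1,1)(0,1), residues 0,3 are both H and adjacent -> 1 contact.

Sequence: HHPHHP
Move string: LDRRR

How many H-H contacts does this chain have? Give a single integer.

Answer: 1

Derivation:
Positions: [(0, 0), (-1, 0), (-1, -1), (0, -1), (1, -1), (2, -1)]
H-H contact: residue 0 @(0,0) - residue 3 @(0, -1)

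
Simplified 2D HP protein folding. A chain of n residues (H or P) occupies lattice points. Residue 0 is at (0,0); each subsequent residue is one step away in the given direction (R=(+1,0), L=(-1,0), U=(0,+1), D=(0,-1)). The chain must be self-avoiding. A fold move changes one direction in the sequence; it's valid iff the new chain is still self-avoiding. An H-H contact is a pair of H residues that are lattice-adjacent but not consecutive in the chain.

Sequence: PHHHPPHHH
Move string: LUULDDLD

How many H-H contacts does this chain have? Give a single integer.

Answer: 1

Derivation:
Positions: [(0, 0), (-1, 0), (-1, 1), (-1, 2), (-2, 2), (-2, 1), (-2, 0), (-3, 0), (-3, -1)]
H-H contact: residue 1 @(-1,0) - residue 6 @(-2, 0)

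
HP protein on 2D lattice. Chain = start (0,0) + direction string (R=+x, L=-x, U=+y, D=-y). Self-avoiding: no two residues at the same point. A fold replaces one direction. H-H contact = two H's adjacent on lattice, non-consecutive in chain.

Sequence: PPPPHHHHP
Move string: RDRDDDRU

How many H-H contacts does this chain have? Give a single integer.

Positions: [(0, 0), (1, 0), (1, -1), (2, -1), (2, -2), (2, -3), (2, -4), (3, -4), (3, -3)]
No H-H contacts found.

Answer: 0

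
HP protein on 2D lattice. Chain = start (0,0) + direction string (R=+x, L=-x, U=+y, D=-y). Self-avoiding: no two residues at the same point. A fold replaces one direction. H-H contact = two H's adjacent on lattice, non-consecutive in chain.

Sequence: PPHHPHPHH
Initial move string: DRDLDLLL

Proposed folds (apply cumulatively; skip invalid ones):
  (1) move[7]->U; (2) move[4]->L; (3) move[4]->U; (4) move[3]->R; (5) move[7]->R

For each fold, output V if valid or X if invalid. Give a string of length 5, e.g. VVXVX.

Answer: VVXXX

Derivation:
Initial: DRDLDLLL -> [(0, 0), (0, -1), (1, -1), (1, -2), (0, -2), (0, -3), (-1, -3), (-2, -3), (-3, -3)]
Fold 1: move[7]->U => DRDLDLLU VALID
Fold 2: move[4]->L => DRDLLLLU VALID
Fold 3: move[4]->U => DRDLULLU INVALID (collision), skipped
Fold 4: move[3]->R => DRDRLLLU INVALID (collision), skipped
Fold 5: move[7]->R => DRDLLLLR INVALID (collision), skipped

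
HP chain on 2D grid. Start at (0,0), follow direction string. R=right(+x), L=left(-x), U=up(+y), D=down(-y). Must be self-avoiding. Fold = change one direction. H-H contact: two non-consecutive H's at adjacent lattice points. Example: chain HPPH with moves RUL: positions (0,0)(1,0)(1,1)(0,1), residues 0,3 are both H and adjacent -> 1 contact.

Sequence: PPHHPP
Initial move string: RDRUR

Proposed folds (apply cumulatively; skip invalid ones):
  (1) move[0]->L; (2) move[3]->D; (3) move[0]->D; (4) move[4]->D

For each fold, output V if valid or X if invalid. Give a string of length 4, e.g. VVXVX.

Initial: RDRUR -> [(0, 0), (1, 0), (1, -1), (2, -1), (2, 0), (3, 0)]
Fold 1: move[0]->L => LDRUR INVALID (collision), skipped
Fold 2: move[3]->D => RDRDR VALID
Fold 3: move[0]->D => DDRDR VALID
Fold 4: move[4]->D => DDRDD VALID

Answer: XVVV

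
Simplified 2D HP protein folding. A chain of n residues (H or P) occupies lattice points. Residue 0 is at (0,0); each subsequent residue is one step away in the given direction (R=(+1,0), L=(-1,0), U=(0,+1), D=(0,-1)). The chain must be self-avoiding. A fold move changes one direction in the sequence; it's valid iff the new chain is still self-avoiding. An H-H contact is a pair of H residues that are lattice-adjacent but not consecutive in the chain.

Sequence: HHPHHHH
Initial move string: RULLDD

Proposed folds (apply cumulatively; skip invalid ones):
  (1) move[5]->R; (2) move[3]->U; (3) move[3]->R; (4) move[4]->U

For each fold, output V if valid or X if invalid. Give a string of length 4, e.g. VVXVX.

Initial: RULLDD -> [(0, 0), (1, 0), (1, 1), (0, 1), (-1, 1), (-1, 0), (-1, -1)]
Fold 1: move[5]->R => RULLDR INVALID (collision), skipped
Fold 2: move[3]->U => RULUDD INVALID (collision), skipped
Fold 3: move[3]->R => RULRDD INVALID (collision), skipped
Fold 4: move[4]->U => RULLUD INVALID (collision), skipped

Answer: XXXX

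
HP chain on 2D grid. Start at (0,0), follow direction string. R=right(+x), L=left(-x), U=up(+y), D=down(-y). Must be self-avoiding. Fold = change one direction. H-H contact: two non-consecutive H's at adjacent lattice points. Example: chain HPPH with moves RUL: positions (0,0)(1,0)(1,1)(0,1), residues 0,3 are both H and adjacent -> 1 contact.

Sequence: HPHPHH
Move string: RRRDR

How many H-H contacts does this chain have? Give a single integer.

Answer: 0

Derivation:
Positions: [(0, 0), (1, 0), (2, 0), (3, 0), (3, -1), (4, -1)]
No H-H contacts found.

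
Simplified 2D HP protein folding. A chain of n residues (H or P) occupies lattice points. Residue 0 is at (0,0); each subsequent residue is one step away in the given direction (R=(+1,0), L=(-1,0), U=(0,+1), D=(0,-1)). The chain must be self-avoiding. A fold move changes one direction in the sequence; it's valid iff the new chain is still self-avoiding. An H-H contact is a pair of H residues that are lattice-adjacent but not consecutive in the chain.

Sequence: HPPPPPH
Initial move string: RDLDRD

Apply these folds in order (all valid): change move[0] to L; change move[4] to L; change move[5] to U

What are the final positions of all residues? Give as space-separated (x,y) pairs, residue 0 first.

Initial moves: RDLDRD
Fold: move[0]->L => LDLDRD (positions: [(0, 0), (-1, 0), (-1, -1), (-2, -1), (-2, -2), (-1, -2), (-1, -3)])
Fold: move[4]->L => LDLDLD (positions: [(0, 0), (-1, 0), (-1, -1), (-2, -1), (-2, -2), (-3, -2), (-3, -3)])
Fold: move[5]->U => LDLDLU (positions: [(0, 0), (-1, 0), (-1, -1), (-2, -1), (-2, -2), (-3, -2), (-3, -1)])

Answer: (0,0) (-1,0) (-1,-1) (-2,-1) (-2,-2) (-3,-2) (-3,-1)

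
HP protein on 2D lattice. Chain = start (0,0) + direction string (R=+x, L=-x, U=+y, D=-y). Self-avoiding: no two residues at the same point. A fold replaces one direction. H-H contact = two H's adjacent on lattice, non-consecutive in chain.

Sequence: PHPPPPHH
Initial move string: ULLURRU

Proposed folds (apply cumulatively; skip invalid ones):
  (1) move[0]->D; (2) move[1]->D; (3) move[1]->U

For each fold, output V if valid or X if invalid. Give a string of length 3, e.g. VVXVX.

Initial: ULLURRU -> [(0, 0), (0, 1), (-1, 1), (-2, 1), (-2, 2), (-1, 2), (0, 2), (0, 3)]
Fold 1: move[0]->D => DLLURRU INVALID (collision), skipped
Fold 2: move[1]->D => UDLURRU INVALID (collision), skipped
Fold 3: move[1]->U => UULURRU VALID

Answer: XXV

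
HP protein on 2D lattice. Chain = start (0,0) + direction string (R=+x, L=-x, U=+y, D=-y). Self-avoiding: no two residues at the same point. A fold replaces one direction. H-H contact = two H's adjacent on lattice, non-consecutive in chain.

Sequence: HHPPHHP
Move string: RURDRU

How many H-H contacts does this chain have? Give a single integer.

Answer: 1

Derivation:
Positions: [(0, 0), (1, 0), (1, 1), (2, 1), (2, 0), (3, 0), (3, 1)]
H-H contact: residue 1 @(1,0) - residue 4 @(2, 0)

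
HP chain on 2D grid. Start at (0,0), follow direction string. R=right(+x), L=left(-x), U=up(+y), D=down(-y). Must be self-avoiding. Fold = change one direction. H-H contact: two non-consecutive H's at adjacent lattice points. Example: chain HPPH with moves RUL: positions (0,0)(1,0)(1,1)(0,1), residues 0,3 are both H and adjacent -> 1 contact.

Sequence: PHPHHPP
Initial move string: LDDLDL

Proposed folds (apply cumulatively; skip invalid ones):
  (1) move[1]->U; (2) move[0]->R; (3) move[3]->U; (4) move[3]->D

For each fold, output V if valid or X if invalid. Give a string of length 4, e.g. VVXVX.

Answer: XVXV

Derivation:
Initial: LDDLDL -> [(0, 0), (-1, 0), (-1, -1), (-1, -2), (-2, -2), (-2, -3), (-3, -3)]
Fold 1: move[1]->U => LUDLDL INVALID (collision), skipped
Fold 2: move[0]->R => RDDLDL VALID
Fold 3: move[3]->U => RDDUDL INVALID (collision), skipped
Fold 4: move[3]->D => RDDDDL VALID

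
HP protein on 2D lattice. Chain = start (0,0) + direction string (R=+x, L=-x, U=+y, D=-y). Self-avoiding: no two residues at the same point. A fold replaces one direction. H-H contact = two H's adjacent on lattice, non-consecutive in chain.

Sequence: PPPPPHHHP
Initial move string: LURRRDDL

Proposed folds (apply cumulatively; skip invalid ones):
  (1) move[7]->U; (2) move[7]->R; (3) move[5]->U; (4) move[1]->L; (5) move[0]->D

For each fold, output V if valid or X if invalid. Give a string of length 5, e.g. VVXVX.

Answer: XVXXX

Derivation:
Initial: LURRRDDL -> [(0, 0), (-1, 0), (-1, 1), (0, 1), (1, 1), (2, 1), (2, 0), (2, -1), (1, -1)]
Fold 1: move[7]->U => LURRRDDU INVALID (collision), skipped
Fold 2: move[7]->R => LURRRDDR VALID
Fold 3: move[5]->U => LURRRUDR INVALID (collision), skipped
Fold 4: move[1]->L => LLRRRDDR INVALID (collision), skipped
Fold 5: move[0]->D => DURRRDDR INVALID (collision), skipped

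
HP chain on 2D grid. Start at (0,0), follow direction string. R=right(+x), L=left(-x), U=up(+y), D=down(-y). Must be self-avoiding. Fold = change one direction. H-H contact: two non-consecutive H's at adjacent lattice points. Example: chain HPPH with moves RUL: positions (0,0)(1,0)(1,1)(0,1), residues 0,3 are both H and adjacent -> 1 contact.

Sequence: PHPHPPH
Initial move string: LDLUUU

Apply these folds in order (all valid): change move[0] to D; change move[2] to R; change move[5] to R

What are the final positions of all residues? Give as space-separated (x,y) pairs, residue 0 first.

Answer: (0,0) (0,-1) (0,-2) (1,-2) (1,-1) (1,0) (2,0)

Derivation:
Initial moves: LDLUUU
Fold: move[0]->D => DDLUUU (positions: [(0, 0), (0, -1), (0, -2), (-1, -2), (-1, -1), (-1, 0), (-1, 1)])
Fold: move[2]->R => DDRUUU (positions: [(0, 0), (0, -1), (0, -2), (1, -2), (1, -1), (1, 0), (1, 1)])
Fold: move[5]->R => DDRUUR (positions: [(0, 0), (0, -1), (0, -2), (1, -2), (1, -1), (1, 0), (2, 0)])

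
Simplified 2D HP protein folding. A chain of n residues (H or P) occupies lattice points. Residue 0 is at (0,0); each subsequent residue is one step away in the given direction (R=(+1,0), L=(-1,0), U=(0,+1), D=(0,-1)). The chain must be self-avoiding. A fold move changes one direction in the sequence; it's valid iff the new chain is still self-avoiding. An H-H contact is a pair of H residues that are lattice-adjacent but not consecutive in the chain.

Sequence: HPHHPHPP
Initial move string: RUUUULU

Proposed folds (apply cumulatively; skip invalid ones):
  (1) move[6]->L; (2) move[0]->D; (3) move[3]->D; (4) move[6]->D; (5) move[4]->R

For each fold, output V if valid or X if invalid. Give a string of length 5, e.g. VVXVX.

Initial: RUUUULU -> [(0, 0), (1, 0), (1, 1), (1, 2), (1, 3), (1, 4), (0, 4), (0, 5)]
Fold 1: move[6]->L => RUUUULL VALID
Fold 2: move[0]->D => DUUUULL INVALID (collision), skipped
Fold 3: move[3]->D => RUUDULL INVALID (collision), skipped
Fold 4: move[6]->D => RUUUULD VALID
Fold 5: move[4]->R => RUUURLD INVALID (collision), skipped

Answer: VXXVX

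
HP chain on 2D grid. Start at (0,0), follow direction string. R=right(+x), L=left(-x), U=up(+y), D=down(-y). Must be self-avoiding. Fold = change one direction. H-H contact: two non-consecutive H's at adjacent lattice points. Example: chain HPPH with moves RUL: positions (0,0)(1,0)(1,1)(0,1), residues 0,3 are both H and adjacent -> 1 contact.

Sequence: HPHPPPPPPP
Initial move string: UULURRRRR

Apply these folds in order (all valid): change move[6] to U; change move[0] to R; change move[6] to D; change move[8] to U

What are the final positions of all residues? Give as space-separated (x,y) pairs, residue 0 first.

Answer: (0,0) (1,0) (1,1) (0,1) (0,2) (1,2) (2,2) (2,1) (3,1) (3,2)

Derivation:
Initial moves: UULURRRRR
Fold: move[6]->U => UULURRURR (positions: [(0, 0), (0, 1), (0, 2), (-1, 2), (-1, 3), (0, 3), (1, 3), (1, 4), (2, 4), (3, 4)])
Fold: move[0]->R => RULURRURR (positions: [(0, 0), (1, 0), (1, 1), (0, 1), (0, 2), (1, 2), (2, 2), (2, 3), (3, 3), (4, 3)])
Fold: move[6]->D => RULURRDRR (positions: [(0, 0), (1, 0), (1, 1), (0, 1), (0, 2), (1, 2), (2, 2), (2, 1), (3, 1), (4, 1)])
Fold: move[8]->U => RULURRDRU (positions: [(0, 0), (1, 0), (1, 1), (0, 1), (0, 2), (1, 2), (2, 2), (2, 1), (3, 1), (3, 2)])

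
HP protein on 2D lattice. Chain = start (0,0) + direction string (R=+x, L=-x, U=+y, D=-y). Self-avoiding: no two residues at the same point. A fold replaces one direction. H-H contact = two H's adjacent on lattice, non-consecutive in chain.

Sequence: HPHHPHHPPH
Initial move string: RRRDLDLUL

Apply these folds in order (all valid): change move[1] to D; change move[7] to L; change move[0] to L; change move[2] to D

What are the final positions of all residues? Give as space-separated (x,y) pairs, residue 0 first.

Answer: (0,0) (-1,0) (-1,-1) (-1,-2) (-1,-3) (-2,-3) (-2,-4) (-3,-4) (-4,-4) (-5,-4)

Derivation:
Initial moves: RRRDLDLUL
Fold: move[1]->D => RDRDLDLUL (positions: [(0, 0), (1, 0), (1, -1), (2, -1), (2, -2), (1, -2), (1, -3), (0, -3), (0, -2), (-1, -2)])
Fold: move[7]->L => RDRDLDLLL (positions: [(0, 0), (1, 0), (1, -1), (2, -1), (2, -2), (1, -2), (1, -3), (0, -3), (-1, -3), (-2, -3)])
Fold: move[0]->L => LDRDLDLLL (positions: [(0, 0), (-1, 0), (-1, -1), (0, -1), (0, -2), (-1, -2), (-1, -3), (-2, -3), (-3, -3), (-4, -3)])
Fold: move[2]->D => LDDDLDLLL (positions: [(0, 0), (-1, 0), (-1, -1), (-1, -2), (-1, -3), (-2, -3), (-2, -4), (-3, -4), (-4, -4), (-5, -4)])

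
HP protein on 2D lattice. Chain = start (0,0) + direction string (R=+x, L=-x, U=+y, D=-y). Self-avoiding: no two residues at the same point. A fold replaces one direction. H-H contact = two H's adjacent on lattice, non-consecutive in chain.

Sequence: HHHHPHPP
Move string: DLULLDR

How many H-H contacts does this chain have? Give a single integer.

Positions: [(0, 0), (0, -1), (-1, -1), (-1, 0), (-2, 0), (-3, 0), (-3, -1), (-2, -1)]
H-H contact: residue 0 @(0,0) - residue 3 @(-1, 0)

Answer: 1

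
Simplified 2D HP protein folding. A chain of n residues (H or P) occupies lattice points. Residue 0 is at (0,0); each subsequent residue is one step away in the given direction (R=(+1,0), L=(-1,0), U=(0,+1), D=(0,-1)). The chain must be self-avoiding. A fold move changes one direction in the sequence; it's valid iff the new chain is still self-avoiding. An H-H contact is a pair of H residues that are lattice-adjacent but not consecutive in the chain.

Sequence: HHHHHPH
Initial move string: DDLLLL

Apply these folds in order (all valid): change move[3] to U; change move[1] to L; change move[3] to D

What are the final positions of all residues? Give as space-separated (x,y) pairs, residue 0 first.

Answer: (0,0) (0,-1) (-1,-1) (-2,-1) (-2,-2) (-3,-2) (-4,-2)

Derivation:
Initial moves: DDLLLL
Fold: move[3]->U => DDLULL (positions: [(0, 0), (0, -1), (0, -2), (-1, -2), (-1, -1), (-2, -1), (-3, -1)])
Fold: move[1]->L => DLLULL (positions: [(0, 0), (0, -1), (-1, -1), (-2, -1), (-2, 0), (-3, 0), (-4, 0)])
Fold: move[3]->D => DLLDLL (positions: [(0, 0), (0, -1), (-1, -1), (-2, -1), (-2, -2), (-3, -2), (-4, -2)])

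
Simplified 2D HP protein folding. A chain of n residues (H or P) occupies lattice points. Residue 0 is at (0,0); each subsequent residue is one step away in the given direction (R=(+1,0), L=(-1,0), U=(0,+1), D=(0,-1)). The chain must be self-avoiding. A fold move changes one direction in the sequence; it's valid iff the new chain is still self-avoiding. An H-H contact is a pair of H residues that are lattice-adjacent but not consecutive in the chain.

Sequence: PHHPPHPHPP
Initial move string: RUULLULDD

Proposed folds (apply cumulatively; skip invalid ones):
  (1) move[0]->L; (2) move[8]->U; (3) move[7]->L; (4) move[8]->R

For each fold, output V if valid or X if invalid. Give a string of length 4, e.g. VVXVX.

Initial: RUULLULDD -> [(0, 0), (1, 0), (1, 1), (1, 2), (0, 2), (-1, 2), (-1, 3), (-2, 3), (-2, 2), (-2, 1)]
Fold 1: move[0]->L => LUULLULDD VALID
Fold 2: move[8]->U => LUULLULDU INVALID (collision), skipped
Fold 3: move[7]->L => LUULLULLD VALID
Fold 4: move[8]->R => LUULLULLR INVALID (collision), skipped

Answer: VXVX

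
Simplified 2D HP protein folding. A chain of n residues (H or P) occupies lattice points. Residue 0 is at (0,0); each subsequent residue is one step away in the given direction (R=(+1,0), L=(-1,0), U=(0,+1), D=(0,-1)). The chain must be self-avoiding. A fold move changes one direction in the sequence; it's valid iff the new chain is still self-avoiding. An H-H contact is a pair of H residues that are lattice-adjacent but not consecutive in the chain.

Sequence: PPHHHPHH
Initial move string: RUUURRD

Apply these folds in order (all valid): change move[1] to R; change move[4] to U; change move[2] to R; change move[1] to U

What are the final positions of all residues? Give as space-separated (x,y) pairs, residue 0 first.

Initial moves: RUUURRD
Fold: move[1]->R => RRUURRD (positions: [(0, 0), (1, 0), (2, 0), (2, 1), (2, 2), (3, 2), (4, 2), (4, 1)])
Fold: move[4]->U => RRUUURD (positions: [(0, 0), (1, 0), (2, 0), (2, 1), (2, 2), (2, 3), (3, 3), (3, 2)])
Fold: move[2]->R => RRRUURD (positions: [(0, 0), (1, 0), (2, 0), (3, 0), (3, 1), (3, 2), (4, 2), (4, 1)])
Fold: move[1]->U => RURUURD (positions: [(0, 0), (1, 0), (1, 1), (2, 1), (2, 2), (2, 3), (3, 3), (3, 2)])

Answer: (0,0) (1,0) (1,1) (2,1) (2,2) (2,3) (3,3) (3,2)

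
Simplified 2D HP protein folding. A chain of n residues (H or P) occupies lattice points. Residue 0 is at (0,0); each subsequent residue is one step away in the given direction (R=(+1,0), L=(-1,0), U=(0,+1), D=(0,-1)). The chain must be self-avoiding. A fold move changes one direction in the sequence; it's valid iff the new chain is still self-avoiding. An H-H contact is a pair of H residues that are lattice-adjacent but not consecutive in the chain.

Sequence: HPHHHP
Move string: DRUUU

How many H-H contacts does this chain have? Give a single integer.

Positions: [(0, 0), (0, -1), (1, -1), (1, 0), (1, 1), (1, 2)]
H-H contact: residue 0 @(0,0) - residue 3 @(1, 0)

Answer: 1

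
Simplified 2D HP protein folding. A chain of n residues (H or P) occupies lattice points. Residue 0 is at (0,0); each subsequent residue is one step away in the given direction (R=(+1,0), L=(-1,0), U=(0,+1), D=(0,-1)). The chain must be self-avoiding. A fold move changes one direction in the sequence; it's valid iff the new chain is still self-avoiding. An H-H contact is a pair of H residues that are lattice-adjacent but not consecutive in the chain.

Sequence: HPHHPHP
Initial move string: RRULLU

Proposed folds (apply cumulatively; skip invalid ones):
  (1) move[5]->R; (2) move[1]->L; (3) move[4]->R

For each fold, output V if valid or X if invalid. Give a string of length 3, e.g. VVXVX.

Answer: XXX

Derivation:
Initial: RRULLU -> [(0, 0), (1, 0), (2, 0), (2, 1), (1, 1), (0, 1), (0, 2)]
Fold 1: move[5]->R => RRULLR INVALID (collision), skipped
Fold 2: move[1]->L => RLULLU INVALID (collision), skipped
Fold 3: move[4]->R => RRULRU INVALID (collision), skipped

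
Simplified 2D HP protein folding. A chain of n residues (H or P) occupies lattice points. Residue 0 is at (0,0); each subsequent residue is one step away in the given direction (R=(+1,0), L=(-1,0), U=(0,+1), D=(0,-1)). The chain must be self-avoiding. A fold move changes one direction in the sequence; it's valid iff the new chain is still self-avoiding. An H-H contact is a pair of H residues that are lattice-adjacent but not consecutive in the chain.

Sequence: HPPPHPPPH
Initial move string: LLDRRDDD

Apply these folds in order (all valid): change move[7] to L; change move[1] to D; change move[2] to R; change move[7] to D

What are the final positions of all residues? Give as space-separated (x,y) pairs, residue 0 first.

Answer: (0,0) (-1,0) (-1,-1) (0,-1) (1,-1) (2,-1) (2,-2) (2,-3) (2,-4)

Derivation:
Initial moves: LLDRRDDD
Fold: move[7]->L => LLDRRDDL (positions: [(0, 0), (-1, 0), (-2, 0), (-2, -1), (-1, -1), (0, -1), (0, -2), (0, -3), (-1, -3)])
Fold: move[1]->D => LDDRRDDL (positions: [(0, 0), (-1, 0), (-1, -1), (-1, -2), (0, -2), (1, -2), (1, -3), (1, -4), (0, -4)])
Fold: move[2]->R => LDRRRDDL (positions: [(0, 0), (-1, 0), (-1, -1), (0, -1), (1, -1), (2, -1), (2, -2), (2, -3), (1, -3)])
Fold: move[7]->D => LDRRRDDD (positions: [(0, 0), (-1, 0), (-1, -1), (0, -1), (1, -1), (2, -1), (2, -2), (2, -3), (2, -4)])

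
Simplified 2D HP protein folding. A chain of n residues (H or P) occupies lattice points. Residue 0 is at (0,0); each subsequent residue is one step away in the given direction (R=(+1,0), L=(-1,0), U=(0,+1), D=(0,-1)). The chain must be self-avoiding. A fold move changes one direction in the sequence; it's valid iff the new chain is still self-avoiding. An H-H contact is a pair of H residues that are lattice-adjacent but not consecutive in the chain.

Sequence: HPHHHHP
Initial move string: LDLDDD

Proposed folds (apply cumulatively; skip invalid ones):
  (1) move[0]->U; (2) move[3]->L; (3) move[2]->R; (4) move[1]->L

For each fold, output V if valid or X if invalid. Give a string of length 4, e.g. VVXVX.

Initial: LDLDDD -> [(0, 0), (-1, 0), (-1, -1), (-2, -1), (-2, -2), (-2, -3), (-2, -4)]
Fold 1: move[0]->U => UDLDDD INVALID (collision), skipped
Fold 2: move[3]->L => LDLLDD VALID
Fold 3: move[2]->R => LDRLDD INVALID (collision), skipped
Fold 4: move[1]->L => LLLLDD VALID

Answer: XVXV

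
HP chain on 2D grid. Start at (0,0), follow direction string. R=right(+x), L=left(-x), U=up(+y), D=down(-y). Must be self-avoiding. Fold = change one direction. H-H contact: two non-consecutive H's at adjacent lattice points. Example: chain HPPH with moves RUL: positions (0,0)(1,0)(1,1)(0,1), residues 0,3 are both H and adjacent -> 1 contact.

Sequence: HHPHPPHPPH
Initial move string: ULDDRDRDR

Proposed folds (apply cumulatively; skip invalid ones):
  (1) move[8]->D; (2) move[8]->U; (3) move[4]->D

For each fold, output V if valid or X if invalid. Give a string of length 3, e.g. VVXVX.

Answer: VXV

Derivation:
Initial: ULDDRDRDR -> [(0, 0), (0, 1), (-1, 1), (-1, 0), (-1, -1), (0, -1), (0, -2), (1, -2), (1, -3), (2, -3)]
Fold 1: move[8]->D => ULDDRDRDD VALID
Fold 2: move[8]->U => ULDDRDRDU INVALID (collision), skipped
Fold 3: move[4]->D => ULDDDDRDD VALID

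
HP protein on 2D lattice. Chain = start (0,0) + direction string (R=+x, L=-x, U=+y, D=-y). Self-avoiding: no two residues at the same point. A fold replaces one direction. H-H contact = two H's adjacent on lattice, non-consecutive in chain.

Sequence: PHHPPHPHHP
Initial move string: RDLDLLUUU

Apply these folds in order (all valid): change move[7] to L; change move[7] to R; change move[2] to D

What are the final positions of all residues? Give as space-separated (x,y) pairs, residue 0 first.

Initial moves: RDLDLLUUU
Fold: move[7]->L => RDLDLLULU (positions: [(0, 0), (1, 0), (1, -1), (0, -1), (0, -2), (-1, -2), (-2, -2), (-2, -1), (-3, -1), (-3, 0)])
Fold: move[7]->R => RDLDLLURU (positions: [(0, 0), (1, 0), (1, -1), (0, -1), (0, -2), (-1, -2), (-2, -2), (-2, -1), (-1, -1), (-1, 0)])
Fold: move[2]->D => RDDDLLURU (positions: [(0, 0), (1, 0), (1, -1), (1, -2), (1, -3), (0, -3), (-1, -3), (-1, -2), (0, -2), (0, -1)])

Answer: (0,0) (1,0) (1,-1) (1,-2) (1,-3) (0,-3) (-1,-3) (-1,-2) (0,-2) (0,-1)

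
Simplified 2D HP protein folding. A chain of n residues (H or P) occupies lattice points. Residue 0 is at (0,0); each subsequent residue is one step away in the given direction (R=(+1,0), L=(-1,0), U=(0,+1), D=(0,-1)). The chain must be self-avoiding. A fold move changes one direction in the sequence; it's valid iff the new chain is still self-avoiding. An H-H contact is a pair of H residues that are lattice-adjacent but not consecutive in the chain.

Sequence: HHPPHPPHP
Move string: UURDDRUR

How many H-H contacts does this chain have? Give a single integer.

Positions: [(0, 0), (0, 1), (0, 2), (1, 2), (1, 1), (1, 0), (2, 0), (2, 1), (3, 1)]
H-H contact: residue 1 @(0,1) - residue 4 @(1, 1)
H-H contact: residue 4 @(1,1) - residue 7 @(2, 1)

Answer: 2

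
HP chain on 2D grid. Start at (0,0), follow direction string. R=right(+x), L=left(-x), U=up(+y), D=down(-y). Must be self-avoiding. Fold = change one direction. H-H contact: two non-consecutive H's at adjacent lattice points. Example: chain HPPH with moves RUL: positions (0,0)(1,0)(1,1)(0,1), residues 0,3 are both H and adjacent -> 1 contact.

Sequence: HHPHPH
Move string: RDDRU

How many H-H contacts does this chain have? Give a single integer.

Answer: 0

Derivation:
Positions: [(0, 0), (1, 0), (1, -1), (1, -2), (2, -2), (2, -1)]
No H-H contacts found.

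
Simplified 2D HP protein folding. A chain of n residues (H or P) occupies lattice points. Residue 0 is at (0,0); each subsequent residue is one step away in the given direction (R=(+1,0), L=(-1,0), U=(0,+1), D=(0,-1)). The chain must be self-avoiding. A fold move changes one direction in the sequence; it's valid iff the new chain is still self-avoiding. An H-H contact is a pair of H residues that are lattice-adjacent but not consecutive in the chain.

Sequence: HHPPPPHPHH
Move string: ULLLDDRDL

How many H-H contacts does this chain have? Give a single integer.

Answer: 1

Derivation:
Positions: [(0, 0), (0, 1), (-1, 1), (-2, 1), (-3, 1), (-3, 0), (-3, -1), (-2, -1), (-2, -2), (-3, -2)]
H-H contact: residue 6 @(-3,-1) - residue 9 @(-3, -2)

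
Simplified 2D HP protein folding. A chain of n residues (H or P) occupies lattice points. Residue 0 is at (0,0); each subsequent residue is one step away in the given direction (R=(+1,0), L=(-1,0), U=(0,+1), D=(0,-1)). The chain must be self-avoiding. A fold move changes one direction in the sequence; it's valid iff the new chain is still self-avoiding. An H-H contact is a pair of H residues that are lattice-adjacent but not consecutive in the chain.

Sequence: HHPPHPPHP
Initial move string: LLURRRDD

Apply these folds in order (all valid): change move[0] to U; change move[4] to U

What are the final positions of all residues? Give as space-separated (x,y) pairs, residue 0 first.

Initial moves: LLURRRDD
Fold: move[0]->U => ULURRRDD (positions: [(0, 0), (0, 1), (-1, 1), (-1, 2), (0, 2), (1, 2), (2, 2), (2, 1), (2, 0)])
Fold: move[4]->U => ULURURDD (positions: [(0, 0), (0, 1), (-1, 1), (-1, 2), (0, 2), (0, 3), (1, 3), (1, 2), (1, 1)])

Answer: (0,0) (0,1) (-1,1) (-1,2) (0,2) (0,3) (1,3) (1,2) (1,1)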